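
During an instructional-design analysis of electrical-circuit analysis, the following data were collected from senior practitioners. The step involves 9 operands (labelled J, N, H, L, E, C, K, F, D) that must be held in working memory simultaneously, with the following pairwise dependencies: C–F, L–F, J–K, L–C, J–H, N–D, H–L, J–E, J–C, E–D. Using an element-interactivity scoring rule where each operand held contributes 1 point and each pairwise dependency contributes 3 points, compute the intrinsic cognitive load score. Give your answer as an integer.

39

Count of operands held simultaneously: 9.
Count of pairwise dependencies listed: 10.
Element contribution: 9 × 1 = 9.
Interaction contribution: 10 × 3 = 30.
Intrinsic load = 9 + 30 = 39.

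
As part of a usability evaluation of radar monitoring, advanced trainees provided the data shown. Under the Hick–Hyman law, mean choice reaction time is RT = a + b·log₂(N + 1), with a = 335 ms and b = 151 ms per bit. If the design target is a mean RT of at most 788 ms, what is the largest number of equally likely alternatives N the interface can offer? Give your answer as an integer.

Set 335 + 151·log₂(N + 1) ≤ 788.
log₂(N + 1) ≤ (788 − 335) / 151 = 3.0000.
N + 1 ≤ 2^3.0000 = 8.0000.
N ≤ 7.0000, so the largest integer N is 7.

7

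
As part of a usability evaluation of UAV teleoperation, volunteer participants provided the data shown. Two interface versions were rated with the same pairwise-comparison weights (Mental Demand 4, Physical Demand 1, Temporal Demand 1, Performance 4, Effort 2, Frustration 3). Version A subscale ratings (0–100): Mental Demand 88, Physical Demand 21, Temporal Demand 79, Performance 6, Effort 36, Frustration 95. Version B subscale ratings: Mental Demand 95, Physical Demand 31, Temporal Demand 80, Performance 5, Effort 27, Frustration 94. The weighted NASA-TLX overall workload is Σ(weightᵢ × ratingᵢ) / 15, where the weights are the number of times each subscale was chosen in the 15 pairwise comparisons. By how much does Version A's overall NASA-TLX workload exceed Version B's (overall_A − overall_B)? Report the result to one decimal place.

-0.9

Version A weighted sum = 4·88 + 1·21 + 1·79 + 4·6 + 2·36 + 3·95 = 352 + 21 + 79 + 24 + 72 + 285 = 833; overall_A = 833/15 = 55.5333.
Version B weighted sum = 4·95 + 1·31 + 1·80 + 4·5 + 2·27 + 3·94 = 380 + 31 + 80 + 20 + 54 + 282 = 847; overall_B = 847/15 = 56.4667.
Difference = 55.5333 − 56.4667 = -0.9334 ≈ -0.9.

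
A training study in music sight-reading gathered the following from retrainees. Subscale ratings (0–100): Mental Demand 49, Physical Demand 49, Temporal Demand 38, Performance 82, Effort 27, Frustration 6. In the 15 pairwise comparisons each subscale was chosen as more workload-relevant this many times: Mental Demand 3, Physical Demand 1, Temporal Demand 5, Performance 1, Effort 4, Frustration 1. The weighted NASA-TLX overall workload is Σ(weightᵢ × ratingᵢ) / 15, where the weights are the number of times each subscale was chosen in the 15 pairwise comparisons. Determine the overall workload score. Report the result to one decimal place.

38.8

The tallies are the weights (they sum to 15).
Weighted sum = 3·49 + 1·49 + 5·38 + 1·82 + 4·27 + 1·6
            = 147 + 49 + 190 + 82 + 108 + 6 = 582.
Overall workload = 582 / 15 = 38.8000 ≈ 38.8.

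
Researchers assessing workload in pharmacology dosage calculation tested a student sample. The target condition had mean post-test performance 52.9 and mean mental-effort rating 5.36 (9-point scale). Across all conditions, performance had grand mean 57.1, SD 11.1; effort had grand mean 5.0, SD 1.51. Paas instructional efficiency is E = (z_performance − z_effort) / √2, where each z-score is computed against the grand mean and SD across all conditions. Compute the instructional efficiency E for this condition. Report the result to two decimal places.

z_performance = (52.9 − 57.1) / 11.1 = -4.2000 / 11.1 = -0.3784.
z_effort = (5.36 − 5.0) / 1.51 = 0.3600 / 1.51 = 0.2384.
z_P − z_E = -0.3784 − 0.2384 = -0.6168.
E = -0.6168 / √2 = -0.6168 / 1.41421 = -0.4361 ≈ -0.44.

-0.44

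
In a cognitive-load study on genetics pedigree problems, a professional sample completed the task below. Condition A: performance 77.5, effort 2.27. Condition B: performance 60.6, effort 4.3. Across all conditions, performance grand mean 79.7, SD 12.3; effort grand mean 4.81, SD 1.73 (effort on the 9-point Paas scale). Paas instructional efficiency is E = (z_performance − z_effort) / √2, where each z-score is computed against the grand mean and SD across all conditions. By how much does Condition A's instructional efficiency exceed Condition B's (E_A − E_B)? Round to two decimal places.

Condition A: z_P = (77.5 − 79.7)/12.3 = -0.1789; z_E = (2.27 − 4.81)/1.73 = -1.4682; E_A = (-0.1789 − (-1.4682))/√2 = 0.9117.
Condition B: z_P = (60.6 − 79.7)/12.3 = -1.5528; z_E = (4.3 − 4.81)/1.73 = -0.2948; E_B = (-1.5528 − (-0.2948))/√2 = -0.8895.
E_A − E_B = 0.9117 − (-0.8895) = 1.8012 ≈ 1.80.

1.80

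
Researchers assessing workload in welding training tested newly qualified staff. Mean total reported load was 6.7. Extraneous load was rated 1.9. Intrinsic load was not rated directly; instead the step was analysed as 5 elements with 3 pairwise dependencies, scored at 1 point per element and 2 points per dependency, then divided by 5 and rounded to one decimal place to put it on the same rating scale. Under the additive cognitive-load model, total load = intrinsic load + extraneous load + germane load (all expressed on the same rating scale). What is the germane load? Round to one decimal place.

Intrinsic (element-interactivity): (5 × 1 + 3 × 2) / 5 = 11 / 5 = 2.2000 → 2.2.
germane load = total − intrinsic − extraneous
             = 6.7 − 2.2 − 1.9 = 2.6.

2.6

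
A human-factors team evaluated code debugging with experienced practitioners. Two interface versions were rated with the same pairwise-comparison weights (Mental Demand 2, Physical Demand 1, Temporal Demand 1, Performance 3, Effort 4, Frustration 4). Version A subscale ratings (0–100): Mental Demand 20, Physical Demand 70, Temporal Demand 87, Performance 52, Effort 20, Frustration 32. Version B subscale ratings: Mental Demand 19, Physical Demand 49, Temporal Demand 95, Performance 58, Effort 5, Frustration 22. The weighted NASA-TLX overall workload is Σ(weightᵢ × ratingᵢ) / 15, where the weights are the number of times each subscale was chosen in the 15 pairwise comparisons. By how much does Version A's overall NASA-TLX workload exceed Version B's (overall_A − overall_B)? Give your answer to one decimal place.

6.5

Version A weighted sum = 2·20 + 1·70 + 1·87 + 3·52 + 4·20 + 4·32 = 40 + 70 + 87 + 156 + 80 + 128 = 561; overall_A = 561/15 = 37.4000.
Version B weighted sum = 2·19 + 1·49 + 1·95 + 3·58 + 4·5 + 4·22 = 38 + 49 + 95 + 174 + 20 + 88 = 464; overall_B = 464/15 = 30.9333.
Difference = 37.4000 − 30.9333 = 6.4667 ≈ 6.5.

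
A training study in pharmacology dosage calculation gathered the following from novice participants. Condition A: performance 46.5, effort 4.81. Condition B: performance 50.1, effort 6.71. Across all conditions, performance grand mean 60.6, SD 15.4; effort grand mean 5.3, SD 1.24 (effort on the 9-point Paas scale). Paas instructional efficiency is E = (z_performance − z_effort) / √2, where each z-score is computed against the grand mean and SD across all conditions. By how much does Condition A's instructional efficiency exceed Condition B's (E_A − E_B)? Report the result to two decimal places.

Condition A: z_P = (46.5 − 60.6)/15.4 = -0.9156; z_E = (4.81 − 5.3)/1.24 = -0.3952; E_A = (-0.9156 − (-0.3952))/√2 = -0.3680.
Condition B: z_P = (50.1 − 60.6)/15.4 = -0.6818; z_E = (6.71 − 5.3)/1.24 = 1.1371; E_B = (-0.6818 − 1.1371)/√2 = -1.2862.
E_A − E_B = -0.3680 − (-1.2862) = 0.9182 ≈ 0.92.

0.92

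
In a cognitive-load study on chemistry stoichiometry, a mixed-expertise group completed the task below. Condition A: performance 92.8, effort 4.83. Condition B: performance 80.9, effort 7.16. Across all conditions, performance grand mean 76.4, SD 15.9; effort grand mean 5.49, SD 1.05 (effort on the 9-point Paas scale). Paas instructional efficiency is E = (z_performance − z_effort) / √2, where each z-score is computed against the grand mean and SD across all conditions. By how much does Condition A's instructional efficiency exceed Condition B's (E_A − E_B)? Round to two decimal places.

Condition A: z_P = (92.8 − 76.4)/15.9 = 1.0314; z_E = (4.83 − 5.49)/1.05 = -0.6286; E_A = (1.0314 − (-0.6286))/√2 = 1.1738.
Condition B: z_P = (80.9 − 76.4)/15.9 = 0.2830; z_E = (7.16 − 5.49)/1.05 = 1.5905; E_B = (0.2830 − 1.5905)/√2 = -0.9245.
E_A − E_B = 1.1738 − (-0.9245) = 2.0983 ≈ 2.10.

2.10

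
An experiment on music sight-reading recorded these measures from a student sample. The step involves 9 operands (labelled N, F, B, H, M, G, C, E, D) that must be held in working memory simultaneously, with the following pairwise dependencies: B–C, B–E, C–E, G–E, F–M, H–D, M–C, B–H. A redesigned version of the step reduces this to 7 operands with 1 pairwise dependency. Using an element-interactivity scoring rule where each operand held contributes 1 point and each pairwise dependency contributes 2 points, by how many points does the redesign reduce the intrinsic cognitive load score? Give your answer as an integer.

16

Original: 9 × 1 + 8 × 2 = 9 + 16 = 25.
Redesigned: 7 × 1 + 1 × 2 = 7 + 2 = 9.
Reduction = 25 − 9 = 16.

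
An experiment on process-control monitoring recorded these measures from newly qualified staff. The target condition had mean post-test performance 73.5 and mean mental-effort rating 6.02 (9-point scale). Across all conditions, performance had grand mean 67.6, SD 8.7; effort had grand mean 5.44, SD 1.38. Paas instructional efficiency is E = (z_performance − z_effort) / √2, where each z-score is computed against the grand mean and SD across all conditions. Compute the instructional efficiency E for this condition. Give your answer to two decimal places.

0.18

z_performance = (73.5 − 67.6) / 8.7 = 5.9000 / 8.7 = 0.6782.
z_effort = (6.02 − 5.44) / 1.38 = 0.5800 / 1.38 = 0.4203.
z_P − z_E = 0.6782 − 0.4203 = 0.2579.
E = 0.2579 / √2 = 0.2579 / 1.41421 = 0.1824 ≈ 0.18.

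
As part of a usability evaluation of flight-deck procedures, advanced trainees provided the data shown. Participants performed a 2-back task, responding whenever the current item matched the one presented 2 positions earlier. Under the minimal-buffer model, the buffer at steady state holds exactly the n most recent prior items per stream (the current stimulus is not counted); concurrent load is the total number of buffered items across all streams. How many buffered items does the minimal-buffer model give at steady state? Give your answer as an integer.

The buffer holds the 2 most recent prior items.
Steady-state concurrent load = 2 items.

2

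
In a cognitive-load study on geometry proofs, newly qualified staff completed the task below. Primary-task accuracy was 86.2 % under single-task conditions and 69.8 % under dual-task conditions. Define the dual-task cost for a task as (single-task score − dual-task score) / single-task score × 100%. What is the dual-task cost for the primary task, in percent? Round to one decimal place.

19.0

Cost = (86.2 − 69.8) / 86.2 × 100%
     = 16.4000 / 86.2 × 100% = 19.0255%.
≈ 19.0%.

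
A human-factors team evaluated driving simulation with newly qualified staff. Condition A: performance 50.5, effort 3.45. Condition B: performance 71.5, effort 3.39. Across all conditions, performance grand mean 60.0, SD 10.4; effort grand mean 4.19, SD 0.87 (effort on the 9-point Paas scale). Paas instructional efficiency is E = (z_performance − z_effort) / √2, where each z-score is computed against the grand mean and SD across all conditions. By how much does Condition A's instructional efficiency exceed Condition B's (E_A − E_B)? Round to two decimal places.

Condition A: z_P = (50.5 − 60.0)/10.4 = -0.9135; z_E = (3.45 − 4.19)/0.87 = -0.8506; E_A = (-0.9135 − (-0.8506))/√2 = -0.0445.
Condition B: z_P = (71.5 − 60.0)/10.4 = 1.1058; z_E = (3.39 − 4.19)/0.87 = -0.9195; E_B = (1.1058 − (-0.9195))/√2 = 1.4321.
E_A − E_B = -0.0445 − 1.4321 = -1.4766 ≈ -1.48.

-1.48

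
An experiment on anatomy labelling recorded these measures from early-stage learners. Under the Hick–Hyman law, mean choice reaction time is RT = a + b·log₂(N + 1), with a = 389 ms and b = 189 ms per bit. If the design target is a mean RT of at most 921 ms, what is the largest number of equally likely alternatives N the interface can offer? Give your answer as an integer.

Set 389 + 189·log₂(N + 1) ≤ 921.
log₂(N + 1) ≤ (921 − 389) / 189 = 2.8148.
N + 1 ≤ 2^2.8148 = 7.0362.
N ≤ 6.0362, so the largest integer N is 6.

6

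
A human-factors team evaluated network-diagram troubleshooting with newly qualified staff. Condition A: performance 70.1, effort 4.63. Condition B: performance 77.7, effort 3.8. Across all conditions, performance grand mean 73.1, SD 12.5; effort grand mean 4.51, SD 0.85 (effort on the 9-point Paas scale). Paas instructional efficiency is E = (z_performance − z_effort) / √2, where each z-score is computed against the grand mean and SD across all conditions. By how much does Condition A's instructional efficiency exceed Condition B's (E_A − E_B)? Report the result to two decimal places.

Condition A: z_P = (70.1 − 73.1)/12.5 = -0.2400; z_E = (4.63 − 4.51)/0.85 = 0.1412; E_A = (-0.2400 − 0.1412)/√2 = -0.2695.
Condition B: z_P = (77.7 − 73.1)/12.5 = 0.3680; z_E = (3.8 − 4.51)/0.85 = -0.8353; E_B = (0.3680 − (-0.8353))/√2 = 0.8509.
E_A − E_B = -0.2695 − 0.8509 = -1.1204 ≈ -1.12.

-1.12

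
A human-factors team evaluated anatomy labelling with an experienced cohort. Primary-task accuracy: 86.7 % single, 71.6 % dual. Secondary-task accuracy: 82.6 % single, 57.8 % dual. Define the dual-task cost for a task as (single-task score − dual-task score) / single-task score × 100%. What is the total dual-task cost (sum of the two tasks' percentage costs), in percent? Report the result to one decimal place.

Primary cost = (86.7 − 71.6) / 86.7 × 100% = 17.4164%.
Secondary cost = (82.6 − 57.8) / 82.6 × 100% = 30.0242%.
Total = 17.4164% + 30.0242% = 47.4406% ≈ 47.4%.

47.4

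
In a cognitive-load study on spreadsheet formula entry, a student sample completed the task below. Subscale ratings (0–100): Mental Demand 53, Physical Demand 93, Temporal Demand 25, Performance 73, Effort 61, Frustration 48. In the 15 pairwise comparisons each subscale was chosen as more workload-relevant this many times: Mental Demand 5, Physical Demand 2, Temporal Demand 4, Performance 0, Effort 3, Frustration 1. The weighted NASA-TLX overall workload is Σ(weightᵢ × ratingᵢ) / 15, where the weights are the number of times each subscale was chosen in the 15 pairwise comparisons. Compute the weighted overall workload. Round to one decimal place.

52.1

The tallies are the weights (they sum to 15).
Weighted sum = 5·53 + 2·93 + 4·25 + 0·73 + 3·61 + 1·48
            = 265 + 186 + 100 + 0 + 183 + 48 = 782.
Overall workload = 782 / 15 = 52.1333 ≈ 52.1.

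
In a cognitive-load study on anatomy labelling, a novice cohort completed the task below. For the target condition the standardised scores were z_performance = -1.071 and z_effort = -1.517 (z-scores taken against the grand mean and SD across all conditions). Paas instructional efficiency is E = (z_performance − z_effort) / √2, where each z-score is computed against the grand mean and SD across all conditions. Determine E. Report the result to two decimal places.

0.32

z_P − z_E = -1.071 − (-1.517) = 0.4460.
E = 0.4460 / √2 = 0.4460 / 1.41421 = 0.3154 ≈ 0.32.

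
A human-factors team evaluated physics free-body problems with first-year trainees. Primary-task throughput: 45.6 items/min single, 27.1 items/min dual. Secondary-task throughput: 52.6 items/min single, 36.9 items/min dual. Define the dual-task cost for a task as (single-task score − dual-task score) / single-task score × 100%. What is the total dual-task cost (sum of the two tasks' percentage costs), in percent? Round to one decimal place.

70.4

Primary cost = (45.6 − 27.1) / 45.6 × 100% = 40.5702%.
Secondary cost = (52.6 − 36.9) / 52.6 × 100% = 29.8479%.
Total = 40.5702% + 29.8479% = 70.4181% ≈ 70.4%.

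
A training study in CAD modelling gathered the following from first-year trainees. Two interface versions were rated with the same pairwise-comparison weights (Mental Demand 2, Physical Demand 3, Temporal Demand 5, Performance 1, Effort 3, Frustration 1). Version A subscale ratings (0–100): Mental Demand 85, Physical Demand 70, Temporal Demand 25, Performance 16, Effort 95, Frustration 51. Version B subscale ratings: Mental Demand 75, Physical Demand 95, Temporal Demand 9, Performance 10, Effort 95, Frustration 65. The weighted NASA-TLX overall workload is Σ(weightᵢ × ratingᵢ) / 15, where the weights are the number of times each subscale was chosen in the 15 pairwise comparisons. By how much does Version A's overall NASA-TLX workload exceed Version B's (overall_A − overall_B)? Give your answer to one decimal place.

1.1

Version A weighted sum = 2·85 + 3·70 + 5·25 + 1·16 + 3·95 + 1·51 = 170 + 210 + 125 + 16 + 285 + 51 = 857; overall_A = 857/15 = 57.1333.
Version B weighted sum = 2·75 + 3·95 + 5·9 + 1·10 + 3·95 + 1·65 = 150 + 285 + 45 + 10 + 285 + 65 = 840; overall_B = 840/15 = 56.0000.
Difference = 57.1333 − 56.0000 = 1.1333 ≈ 1.1.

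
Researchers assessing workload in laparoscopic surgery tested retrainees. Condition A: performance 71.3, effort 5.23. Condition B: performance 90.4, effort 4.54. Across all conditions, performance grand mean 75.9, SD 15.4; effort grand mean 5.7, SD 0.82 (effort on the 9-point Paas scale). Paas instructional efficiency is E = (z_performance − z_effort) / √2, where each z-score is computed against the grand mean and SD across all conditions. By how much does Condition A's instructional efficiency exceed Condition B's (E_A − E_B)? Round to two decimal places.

-1.47

Condition A: z_P = (71.3 − 75.9)/15.4 = -0.2987; z_E = (5.23 − 5.7)/0.82 = -0.5732; E_A = (-0.2987 − (-0.5732))/√2 = 0.1941.
Condition B: z_P = (90.4 − 75.9)/15.4 = 0.9416; z_E = (4.54 − 5.7)/0.82 = -1.4146; E_B = (0.9416 − (-1.4146))/√2 = 1.6661.
E_A − E_B = 0.1941 − 1.6661 = -1.4720 ≈ -1.47.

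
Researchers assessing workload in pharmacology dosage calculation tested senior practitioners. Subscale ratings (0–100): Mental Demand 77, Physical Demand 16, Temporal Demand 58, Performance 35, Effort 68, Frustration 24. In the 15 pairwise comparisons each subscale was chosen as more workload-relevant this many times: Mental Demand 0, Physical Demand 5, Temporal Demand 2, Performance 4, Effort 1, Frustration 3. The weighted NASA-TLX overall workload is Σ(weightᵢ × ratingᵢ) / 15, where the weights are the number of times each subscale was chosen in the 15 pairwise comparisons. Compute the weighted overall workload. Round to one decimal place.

31.7

The tallies are the weights (they sum to 15).
Weighted sum = 0·77 + 5·16 + 2·58 + 4·35 + 1·68 + 3·24
            = 0 + 80 + 116 + 140 + 68 + 72 = 476.
Overall workload = 476 / 15 = 31.7333 ≈ 31.7.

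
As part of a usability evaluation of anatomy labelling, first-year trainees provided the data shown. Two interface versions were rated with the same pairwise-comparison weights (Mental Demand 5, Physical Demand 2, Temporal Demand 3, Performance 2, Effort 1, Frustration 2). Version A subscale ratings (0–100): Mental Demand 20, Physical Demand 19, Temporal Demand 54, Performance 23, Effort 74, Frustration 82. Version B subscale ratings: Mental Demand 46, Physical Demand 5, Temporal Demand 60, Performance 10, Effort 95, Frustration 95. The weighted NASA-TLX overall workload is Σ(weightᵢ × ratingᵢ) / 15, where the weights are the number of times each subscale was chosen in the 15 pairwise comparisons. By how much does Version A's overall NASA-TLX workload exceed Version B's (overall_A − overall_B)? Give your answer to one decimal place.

Version A weighted sum = 5·20 + 2·19 + 3·54 + 2·23 + 1·74 + 2·82 = 100 + 38 + 162 + 46 + 74 + 164 = 584; overall_A = 584/15 = 38.9333.
Version B weighted sum = 5·46 + 2·5 + 3·60 + 2·10 + 1·95 + 2·95 = 230 + 10 + 180 + 20 + 95 + 190 = 725; overall_B = 725/15 = 48.3333.
Difference = 38.9333 − 48.3333 = -9.4000 ≈ -9.4.

-9.4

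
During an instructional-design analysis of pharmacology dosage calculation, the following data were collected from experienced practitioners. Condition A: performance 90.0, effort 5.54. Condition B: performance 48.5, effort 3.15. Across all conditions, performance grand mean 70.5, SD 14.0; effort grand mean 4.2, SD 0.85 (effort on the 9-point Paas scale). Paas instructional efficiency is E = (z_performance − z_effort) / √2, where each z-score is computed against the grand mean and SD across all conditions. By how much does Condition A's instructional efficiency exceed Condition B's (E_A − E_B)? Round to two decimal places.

Condition A: z_P = (90.0 − 70.5)/14.0 = 1.3929; z_E = (5.54 − 4.2)/0.85 = 1.5765; E_A = (1.3929 − 1.5765)/√2 = -0.1298.
Condition B: z_P = (48.5 − 70.5)/14.0 = -1.5714; z_E = (3.15 − 4.2)/0.85 = -1.2353; E_B = (-1.5714 − (-1.2353))/√2 = -0.2377.
E_A − E_B = -0.1298 − (-0.2377) = 0.1079 ≈ 0.11.

0.11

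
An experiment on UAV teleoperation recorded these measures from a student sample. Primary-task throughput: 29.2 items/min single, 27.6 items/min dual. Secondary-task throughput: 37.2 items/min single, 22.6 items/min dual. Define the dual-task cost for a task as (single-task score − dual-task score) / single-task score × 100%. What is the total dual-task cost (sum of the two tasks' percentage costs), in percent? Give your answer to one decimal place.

44.7

Primary cost = (29.2 − 27.6) / 29.2 × 100% = 5.4795%.
Secondary cost = (37.2 − 22.6) / 37.2 × 100% = 39.2473%.
Total = 5.4795% + 39.2473% = 44.7268% ≈ 44.7%.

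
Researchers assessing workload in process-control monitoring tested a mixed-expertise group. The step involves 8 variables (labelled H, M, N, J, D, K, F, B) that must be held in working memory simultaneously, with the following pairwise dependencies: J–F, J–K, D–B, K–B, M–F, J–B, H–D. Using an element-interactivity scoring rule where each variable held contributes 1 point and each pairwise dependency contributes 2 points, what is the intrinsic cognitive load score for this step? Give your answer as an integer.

Count of variables held simultaneously: 8.
Count of pairwise dependencies listed: 7.
Element contribution: 8 × 1 = 8.
Interaction contribution: 7 × 2 = 14.
Intrinsic load = 8 + 14 = 22.

22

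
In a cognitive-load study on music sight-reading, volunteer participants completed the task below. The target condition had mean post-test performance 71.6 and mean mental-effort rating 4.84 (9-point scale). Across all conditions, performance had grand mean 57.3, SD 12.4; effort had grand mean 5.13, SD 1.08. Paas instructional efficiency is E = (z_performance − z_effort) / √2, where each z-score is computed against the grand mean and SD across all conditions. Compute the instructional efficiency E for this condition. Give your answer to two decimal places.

z_performance = (71.6 − 57.3) / 12.4 = 14.3000 / 12.4 = 1.1532.
z_effort = (4.84 − 5.13) / 1.08 = -0.2900 / 1.08 = -0.2685.
z_P − z_E = 1.1532 − (-0.2685) = 1.4217.
E = 1.4217 / √2 = 1.4217 / 1.41421 = 1.0053 ≈ 1.01.

1.01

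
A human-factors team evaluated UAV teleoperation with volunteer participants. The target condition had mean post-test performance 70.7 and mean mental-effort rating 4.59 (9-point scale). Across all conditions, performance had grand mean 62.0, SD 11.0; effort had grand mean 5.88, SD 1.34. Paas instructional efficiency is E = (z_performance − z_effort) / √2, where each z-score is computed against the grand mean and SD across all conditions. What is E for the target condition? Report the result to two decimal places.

1.24

z_performance = (70.7 − 62.0) / 11.0 = 8.7000 / 11.0 = 0.7909.
z_effort = (4.59 − 5.88) / 1.34 = -1.2900 / 1.34 = -0.9627.
z_P − z_E = 0.7909 − (-0.9627) = 1.7536.
E = 1.7536 / √2 = 1.7536 / 1.41421 = 1.2400 ≈ 1.24.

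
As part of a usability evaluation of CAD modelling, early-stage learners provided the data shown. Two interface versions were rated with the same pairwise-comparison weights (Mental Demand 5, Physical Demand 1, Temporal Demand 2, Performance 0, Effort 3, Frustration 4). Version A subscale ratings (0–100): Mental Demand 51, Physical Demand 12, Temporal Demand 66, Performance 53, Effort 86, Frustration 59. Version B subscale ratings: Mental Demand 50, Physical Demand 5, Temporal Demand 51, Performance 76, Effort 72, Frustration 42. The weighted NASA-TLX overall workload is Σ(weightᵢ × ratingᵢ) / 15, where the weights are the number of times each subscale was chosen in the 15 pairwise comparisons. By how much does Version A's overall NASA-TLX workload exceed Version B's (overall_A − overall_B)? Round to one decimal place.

Version A weighted sum = 5·51 + 1·12 + 2·66 + 0·53 + 3·86 + 4·59 = 255 + 12 + 132 + 0 + 258 + 236 = 893; overall_A = 893/15 = 59.5333.
Version B weighted sum = 5·50 + 1·5 + 2·51 + 0·76 + 3·72 + 4·42 = 250 + 5 + 102 + 0 + 216 + 168 = 741; overall_B = 741/15 = 49.4000.
Difference = 59.5333 − 49.4000 = 10.1333 ≈ 10.1.

10.1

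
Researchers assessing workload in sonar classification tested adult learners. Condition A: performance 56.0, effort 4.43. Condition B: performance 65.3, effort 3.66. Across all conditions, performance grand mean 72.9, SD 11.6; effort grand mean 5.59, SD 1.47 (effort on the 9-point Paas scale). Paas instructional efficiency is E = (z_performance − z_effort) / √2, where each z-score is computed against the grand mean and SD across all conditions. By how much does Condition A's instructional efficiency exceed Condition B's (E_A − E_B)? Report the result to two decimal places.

Condition A: z_P = (56.0 − 72.9)/11.6 = -1.4569; z_E = (4.43 − 5.59)/1.47 = -0.7891; E_A = (-1.4569 − (-0.7891))/√2 = -0.4722.
Condition B: z_P = (65.3 − 72.9)/11.6 = -0.6552; z_E = (3.66 − 5.59)/1.47 = -1.3129; E_B = (-0.6552 − (-1.3129))/√2 = 0.4651.
E_A − E_B = -0.4722 − 0.4651 = -0.9373 ≈ -0.94.

-0.94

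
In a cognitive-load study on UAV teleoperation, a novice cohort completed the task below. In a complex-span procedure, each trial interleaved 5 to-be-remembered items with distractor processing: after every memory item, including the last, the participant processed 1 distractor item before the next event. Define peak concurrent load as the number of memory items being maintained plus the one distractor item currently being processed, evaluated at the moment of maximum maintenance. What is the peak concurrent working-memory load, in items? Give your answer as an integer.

Maintenance is greatest during the distractor(s) after memory item 5: all 5 memory items are being held.
One distractor item is concurrently being processed.
Peak concurrent load = 5 + 1 = 6 items.

6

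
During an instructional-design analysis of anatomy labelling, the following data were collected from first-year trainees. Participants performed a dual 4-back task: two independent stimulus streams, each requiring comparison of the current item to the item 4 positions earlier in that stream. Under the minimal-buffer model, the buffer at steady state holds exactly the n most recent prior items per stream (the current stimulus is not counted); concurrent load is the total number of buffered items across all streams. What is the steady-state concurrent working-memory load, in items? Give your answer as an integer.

Each stream's buffer holds its 4 most recent prior items.
Two independent streams: 2 × 4 = 8 buffered items at steady state.

8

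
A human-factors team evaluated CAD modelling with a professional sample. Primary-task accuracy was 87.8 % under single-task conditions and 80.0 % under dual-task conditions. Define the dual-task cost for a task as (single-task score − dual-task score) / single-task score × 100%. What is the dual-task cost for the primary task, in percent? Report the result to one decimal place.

8.9

Cost = (87.8 − 80.0) / 87.8 × 100%
     = 7.8000 / 87.8 × 100% = 8.8838%.
≈ 8.9%.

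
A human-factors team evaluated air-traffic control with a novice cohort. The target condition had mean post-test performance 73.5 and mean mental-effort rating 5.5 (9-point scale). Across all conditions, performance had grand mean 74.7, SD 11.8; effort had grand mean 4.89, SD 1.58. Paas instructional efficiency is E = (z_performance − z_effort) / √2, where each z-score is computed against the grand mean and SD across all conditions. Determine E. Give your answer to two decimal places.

z_performance = (73.5 − 74.7) / 11.8 = -1.2000 / 11.8 = -0.1017.
z_effort = (5.5 − 4.89) / 1.58 = 0.6100 / 1.58 = 0.3861.
z_P − z_E = -0.1017 − 0.3861 = -0.4878.
E = -0.4878 / √2 = -0.4878 / 1.41421 = -0.3449 ≈ -0.34.

-0.34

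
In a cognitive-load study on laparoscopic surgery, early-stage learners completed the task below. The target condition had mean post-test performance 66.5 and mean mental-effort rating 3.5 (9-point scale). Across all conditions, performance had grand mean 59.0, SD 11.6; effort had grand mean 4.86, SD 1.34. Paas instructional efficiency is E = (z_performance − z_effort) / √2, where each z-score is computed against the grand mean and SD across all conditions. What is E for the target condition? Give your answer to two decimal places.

z_performance = (66.5 − 59.0) / 11.6 = 7.5000 / 11.6 = 0.6466.
z_effort = (3.5 − 4.86) / 1.34 = -1.3600 / 1.34 = -1.0149.
z_P − z_E = 0.6466 − (-1.0149) = 1.6615.
E = 1.6615 / √2 = 1.6615 / 1.41421 = 1.1749 ≈ 1.17.

1.17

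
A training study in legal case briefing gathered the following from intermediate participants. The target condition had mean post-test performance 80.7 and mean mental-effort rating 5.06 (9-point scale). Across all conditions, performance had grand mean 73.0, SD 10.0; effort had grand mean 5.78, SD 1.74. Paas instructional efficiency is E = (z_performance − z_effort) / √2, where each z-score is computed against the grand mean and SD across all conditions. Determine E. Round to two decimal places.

z_performance = (80.7 − 73.0) / 10.0 = 7.7000 / 10.0 = 0.7700.
z_effort = (5.06 − 5.78) / 1.74 = -0.7200 / 1.74 = -0.4138.
z_P − z_E = 0.7700 − (-0.4138) = 1.1838.
E = 1.1838 / √2 = 1.1838 / 1.41421 = 0.8371 ≈ 0.84.

0.84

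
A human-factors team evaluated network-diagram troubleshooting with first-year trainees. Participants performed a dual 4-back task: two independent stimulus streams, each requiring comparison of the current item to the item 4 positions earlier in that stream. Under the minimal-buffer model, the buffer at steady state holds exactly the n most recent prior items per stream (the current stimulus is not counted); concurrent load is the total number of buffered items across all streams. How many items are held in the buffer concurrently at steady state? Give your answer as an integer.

8

Each stream's buffer holds its 4 most recent prior items.
Two independent streams: 2 × 4 = 8 buffered items at steady state.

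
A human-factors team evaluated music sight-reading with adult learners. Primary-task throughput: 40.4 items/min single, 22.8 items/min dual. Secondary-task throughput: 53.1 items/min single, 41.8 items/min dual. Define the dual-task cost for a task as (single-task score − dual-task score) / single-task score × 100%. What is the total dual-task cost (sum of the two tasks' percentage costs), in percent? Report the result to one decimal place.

Primary cost = (40.4 − 22.8) / 40.4 × 100% = 43.5644%.
Secondary cost = (53.1 − 41.8) / 53.1 × 100% = 21.2806%.
Total = 43.5644% + 21.2806% = 64.8450% ≈ 64.8%.

64.8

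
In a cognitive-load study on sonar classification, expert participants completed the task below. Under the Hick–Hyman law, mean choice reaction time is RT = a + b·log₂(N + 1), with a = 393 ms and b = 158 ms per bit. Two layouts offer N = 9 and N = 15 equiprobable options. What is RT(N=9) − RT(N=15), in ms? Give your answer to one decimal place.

RT(9) = 393 + 158·log₂(10) = 393 + 158·3.3219 = 917.8602 ms.
RT(15) = 393 + 158·log₂(16) = 393 + 158·4.0000 = 1025.0000 ms.
Difference = 917.8602 − 1025.0000 = -107.1398 ≈ -107.1 ms.

-107.1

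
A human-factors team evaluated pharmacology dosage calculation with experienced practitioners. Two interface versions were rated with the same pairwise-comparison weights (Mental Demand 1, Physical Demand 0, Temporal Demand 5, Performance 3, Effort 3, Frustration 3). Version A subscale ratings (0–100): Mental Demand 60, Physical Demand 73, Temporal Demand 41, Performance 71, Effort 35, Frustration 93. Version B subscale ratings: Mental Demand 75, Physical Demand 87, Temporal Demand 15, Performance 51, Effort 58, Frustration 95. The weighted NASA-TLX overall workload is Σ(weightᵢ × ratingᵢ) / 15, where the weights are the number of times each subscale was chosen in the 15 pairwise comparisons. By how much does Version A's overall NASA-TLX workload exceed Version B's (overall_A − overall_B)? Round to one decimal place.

6.7

Version A weighted sum = 1·60 + 0·73 + 5·41 + 3·71 + 3·35 + 3·93 = 60 + 0 + 205 + 213 + 105 + 279 = 862; overall_A = 862/15 = 57.4667.
Version B weighted sum = 1·75 + 0·87 + 5·15 + 3·51 + 3·58 + 3·95 = 75 + 0 + 75 + 153 + 174 + 285 = 762; overall_B = 762/15 = 50.8000.
Difference = 57.4667 − 50.8000 = 6.6667 ≈ 6.7.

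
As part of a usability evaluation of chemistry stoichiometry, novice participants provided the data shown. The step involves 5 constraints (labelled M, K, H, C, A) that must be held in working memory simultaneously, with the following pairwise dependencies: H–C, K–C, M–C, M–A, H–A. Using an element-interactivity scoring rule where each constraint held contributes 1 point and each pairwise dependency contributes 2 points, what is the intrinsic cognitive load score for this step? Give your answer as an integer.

Count of constraints held simultaneously: 5.
Count of pairwise dependencies listed: 5.
Element contribution: 5 × 1 = 5.
Interaction contribution: 5 × 2 = 10.
Intrinsic load = 5 + 10 = 15.

15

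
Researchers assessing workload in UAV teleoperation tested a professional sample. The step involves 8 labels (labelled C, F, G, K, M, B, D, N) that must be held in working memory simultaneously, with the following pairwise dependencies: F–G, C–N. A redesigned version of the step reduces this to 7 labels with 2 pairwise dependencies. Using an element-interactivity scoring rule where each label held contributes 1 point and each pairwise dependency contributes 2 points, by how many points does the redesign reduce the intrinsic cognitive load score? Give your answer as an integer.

Original: 8 × 1 + 2 × 2 = 8 + 4 = 12.
Redesigned: 7 × 1 + 2 × 2 = 7 + 4 = 11.
Reduction = 12 − 11 = 1.

1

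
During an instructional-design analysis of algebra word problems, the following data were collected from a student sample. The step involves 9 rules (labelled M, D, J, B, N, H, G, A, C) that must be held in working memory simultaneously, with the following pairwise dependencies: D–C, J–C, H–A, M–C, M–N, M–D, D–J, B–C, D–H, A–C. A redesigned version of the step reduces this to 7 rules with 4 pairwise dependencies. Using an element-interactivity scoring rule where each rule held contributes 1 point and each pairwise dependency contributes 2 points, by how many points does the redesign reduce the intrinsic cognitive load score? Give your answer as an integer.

Original: 9 × 1 + 10 × 2 = 9 + 20 = 29.
Redesigned: 7 × 1 + 4 × 2 = 7 + 8 = 15.
Reduction = 29 − 15 = 14.

14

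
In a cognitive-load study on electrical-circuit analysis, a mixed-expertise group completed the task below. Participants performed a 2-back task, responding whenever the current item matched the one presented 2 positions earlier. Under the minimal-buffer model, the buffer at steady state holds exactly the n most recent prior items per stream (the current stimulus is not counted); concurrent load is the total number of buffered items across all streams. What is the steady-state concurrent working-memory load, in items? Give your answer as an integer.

The buffer holds the 2 most recent prior items.
Steady-state concurrent load = 2 items.

2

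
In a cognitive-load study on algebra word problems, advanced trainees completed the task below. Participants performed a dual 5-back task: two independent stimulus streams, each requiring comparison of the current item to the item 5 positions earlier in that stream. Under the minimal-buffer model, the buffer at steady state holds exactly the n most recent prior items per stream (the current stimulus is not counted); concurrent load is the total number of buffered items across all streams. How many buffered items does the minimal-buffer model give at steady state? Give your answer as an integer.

Each stream's buffer holds its 5 most recent prior items.
Two independent streams: 2 × 5 = 10 buffered items at steady state.

10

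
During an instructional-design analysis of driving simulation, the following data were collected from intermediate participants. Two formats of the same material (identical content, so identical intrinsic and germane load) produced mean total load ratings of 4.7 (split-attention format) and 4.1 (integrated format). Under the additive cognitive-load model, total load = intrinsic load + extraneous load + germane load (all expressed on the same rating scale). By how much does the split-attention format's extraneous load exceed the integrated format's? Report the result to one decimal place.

Intrinsic and germane load are equal across formats, so the difference in total load equals the difference in extraneous load.
Extraneous-load difference = 4.7 − 4.1 = 0.6.

0.6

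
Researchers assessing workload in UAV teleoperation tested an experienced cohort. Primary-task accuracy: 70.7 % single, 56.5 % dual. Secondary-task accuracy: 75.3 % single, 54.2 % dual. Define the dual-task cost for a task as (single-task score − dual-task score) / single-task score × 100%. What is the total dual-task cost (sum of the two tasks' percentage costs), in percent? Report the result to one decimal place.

Primary cost = (70.7 − 56.5) / 70.7 × 100% = 20.0849%.
Secondary cost = (75.3 − 54.2) / 75.3 × 100% = 28.0212%.
Total = 20.0849% + 28.0212% = 48.1061% ≈ 48.1%.

48.1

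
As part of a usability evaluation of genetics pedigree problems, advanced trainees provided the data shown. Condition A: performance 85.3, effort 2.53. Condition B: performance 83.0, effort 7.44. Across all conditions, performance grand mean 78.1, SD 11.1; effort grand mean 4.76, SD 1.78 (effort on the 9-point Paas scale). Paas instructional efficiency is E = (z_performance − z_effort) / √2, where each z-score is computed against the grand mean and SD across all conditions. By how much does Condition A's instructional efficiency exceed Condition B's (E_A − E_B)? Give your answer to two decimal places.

Condition A: z_P = (85.3 − 78.1)/11.1 = 0.6486; z_E = (2.53 − 4.76)/1.78 = -1.2528; E_A = (0.6486 − (-1.2528))/√2 = 1.3445.
Condition B: z_P = (83.0 − 78.1)/11.1 = 0.4414; z_E = (7.44 − 4.76)/1.78 = 1.5056; E_B = (0.4414 − 1.5056)/√2 = -0.7525.
E_A − E_B = 1.3445 − (-0.7525) = 2.0970 ≈ 2.10.

2.10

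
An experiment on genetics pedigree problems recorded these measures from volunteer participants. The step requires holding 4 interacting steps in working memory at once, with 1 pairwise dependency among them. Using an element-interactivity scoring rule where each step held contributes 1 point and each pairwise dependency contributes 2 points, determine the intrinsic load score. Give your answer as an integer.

Element contribution: 4 × 1 = 4.
Interaction contribution: 1 × 2 = 2.
Intrinsic load = 4 + 2 = 6.

6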